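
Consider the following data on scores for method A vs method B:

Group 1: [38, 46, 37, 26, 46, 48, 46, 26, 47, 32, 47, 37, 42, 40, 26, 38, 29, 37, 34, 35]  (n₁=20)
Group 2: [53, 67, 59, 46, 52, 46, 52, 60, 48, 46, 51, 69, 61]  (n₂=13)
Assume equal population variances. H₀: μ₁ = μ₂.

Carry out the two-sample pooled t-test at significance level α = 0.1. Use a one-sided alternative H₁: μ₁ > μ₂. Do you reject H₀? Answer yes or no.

x̄₁=37.850, s₁=7.436, n₁=20
x̄₂=54.615, s₂=7.880, n₂=13
s_p² = [19·7.436² + 12·7.880²]/31 = 57.9234
SE = √(s_p²·(1/20+1/13)) = 2.7114
t = (37.850−54.615)/2.7114 = -6.1832
df = 31
p-value (one-sided, H₁ greater) = 1.00000
At α=0.1: p ≥ α → fail to reject H₀

reject H₀: no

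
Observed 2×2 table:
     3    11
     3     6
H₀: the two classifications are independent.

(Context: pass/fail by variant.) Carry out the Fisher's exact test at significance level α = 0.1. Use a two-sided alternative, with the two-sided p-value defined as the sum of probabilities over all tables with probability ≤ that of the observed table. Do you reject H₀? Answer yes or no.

reject H₀: no

Margins: r₁=14, r₂=9, c₁=6, c₂=17, n=23
p_obs = C(14,3)·C(9,3)/C(23,6); sum pmf over tables with pmf ≤ p_obs
p-value (two-sided) = 0.64302
At α=0.1: p ≥ α → fail to reject H₀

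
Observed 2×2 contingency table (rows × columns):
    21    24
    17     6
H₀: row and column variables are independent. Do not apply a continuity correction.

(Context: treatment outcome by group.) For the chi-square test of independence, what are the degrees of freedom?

df = (r−1)(c−1) = (2−1)·(2−1) = 1

degrees of freedom = 1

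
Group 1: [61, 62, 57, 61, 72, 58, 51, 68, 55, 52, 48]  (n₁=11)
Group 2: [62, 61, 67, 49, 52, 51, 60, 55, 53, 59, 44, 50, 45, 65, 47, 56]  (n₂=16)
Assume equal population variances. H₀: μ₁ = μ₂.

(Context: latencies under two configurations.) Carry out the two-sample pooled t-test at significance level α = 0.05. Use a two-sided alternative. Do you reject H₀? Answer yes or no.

x̄₁=58.636, s₁=7.215, n₁=11
x̄₂=54.750, s₂=7.047, n₂=16
s_p² = [10·7.215² + 15·7.047²]/25 = 50.6218
SE = √(s_p²·(1/11+1/16)) = 2.7867
t = (58.636−54.750)/2.7867 = 1.3946
df = 25
p-value (two-sided) = 0.17541
At α=0.05: p ≥ α → fail to reject H₀

reject H₀: no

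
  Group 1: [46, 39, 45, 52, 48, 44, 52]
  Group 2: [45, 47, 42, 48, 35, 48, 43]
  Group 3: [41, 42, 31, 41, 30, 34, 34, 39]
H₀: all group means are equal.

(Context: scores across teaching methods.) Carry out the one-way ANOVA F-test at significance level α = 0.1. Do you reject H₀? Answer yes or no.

reject H₀: yes

Group means [46.57, 44.00, 36.50], grand mean 42.091
SSB = Σnᵢ(x̄ᵢ−x̄)² = 416.104; SSW = ΣΣ(x−x̄ᵢ)² = 417.714
MSB = 416.104/2 = 208.0519; MSW = 417.714/19 = 21.9850
F = MSB/MSW = 9.4634
df = (2, 19)
p-value (upper-tail) = 0.00141
At α=0.1: p < α → reject H₀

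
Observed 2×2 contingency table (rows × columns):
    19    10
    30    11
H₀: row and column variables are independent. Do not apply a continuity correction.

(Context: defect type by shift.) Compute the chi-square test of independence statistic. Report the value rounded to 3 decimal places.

Row totals [29, 41], col totals [49, 21], n=70
χ² = (19−20.30)²/20.30 + (10−8.70)²/8.70 + (30−28.70)²/28.70 + (11−12.30)²/12.30 = 0.4738
df = 1

test statistic = 0.474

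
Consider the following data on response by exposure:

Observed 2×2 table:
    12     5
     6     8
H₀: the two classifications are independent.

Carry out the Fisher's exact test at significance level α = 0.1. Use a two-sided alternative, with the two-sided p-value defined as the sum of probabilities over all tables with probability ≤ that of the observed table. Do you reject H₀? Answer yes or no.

Margins: r₁=17, r₂=14, c₁=18, c₂=13, n=31
p_obs = C(17,12)·C(14,6)/C(31,18); sum pmf over tables with pmf ≤ p_obs
p-value (two-sided) = 0.15696
At α=0.1: p ≥ α → fail to reject H₀

reject H₀: no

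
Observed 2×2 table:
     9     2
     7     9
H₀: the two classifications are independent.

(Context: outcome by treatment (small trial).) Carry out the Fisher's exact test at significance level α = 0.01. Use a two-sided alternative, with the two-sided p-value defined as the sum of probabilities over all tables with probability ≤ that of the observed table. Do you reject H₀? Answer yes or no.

reject H₀: no

Margins: r₁=11, r₂=16, c₁=16, c₂=11, n=27
p_obs = C(11,9)·C(16,7)/C(27,16); sum pmf over tables with pmf ≤ p_obs
p-value (two-sided) = 0.10902
At α=0.01: p ≥ α → fail to reject H₀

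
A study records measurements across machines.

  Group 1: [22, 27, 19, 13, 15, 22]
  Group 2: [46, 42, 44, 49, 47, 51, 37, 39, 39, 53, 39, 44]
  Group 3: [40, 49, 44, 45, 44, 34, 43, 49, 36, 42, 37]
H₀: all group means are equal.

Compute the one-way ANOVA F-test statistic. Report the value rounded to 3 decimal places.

Group means [19.67, 44.17, 42.09], grand mean 38.310
SSB = Σnᵢ(x̄ᵢ−x̄)² = 2654.298; SSW = ΣΣ(x−x̄ᵢ)² = 671.909
MSB = 2654.298/2 = 1327.1489; MSW = 671.909/26 = 25.8427
F = MSB/MSW = 51.3550
df = (2, 26)

test statistic = 51.355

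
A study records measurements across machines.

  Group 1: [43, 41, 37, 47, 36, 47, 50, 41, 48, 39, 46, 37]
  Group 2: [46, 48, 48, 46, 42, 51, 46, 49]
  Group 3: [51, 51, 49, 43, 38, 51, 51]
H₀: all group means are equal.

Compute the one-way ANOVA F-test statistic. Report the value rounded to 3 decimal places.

Group means [42.67, 47.00, 47.71], grand mean 45.259
SSB = Σnᵢ(x̄ᵢ−x̄)² = 147.090; SSW = ΣΣ(x−x̄ᵢ)² = 470.095
MSB = 147.090/2 = 73.5450; MSW = 470.095/24 = 19.5873
F = MSB/MSW = 3.7547
df = (2, 24)

test statistic = 3.755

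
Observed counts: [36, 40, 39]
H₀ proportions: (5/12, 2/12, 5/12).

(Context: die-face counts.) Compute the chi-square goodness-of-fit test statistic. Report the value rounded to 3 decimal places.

test statistic = 27.268

n = 115; E_i = n·p_i = [47.92, 19.17, 47.92]
χ² = (36−47.92)²/47.92 + (40−19.17)²/19.17 + (39−47.92)²/47.92 = 27.2678
df = 2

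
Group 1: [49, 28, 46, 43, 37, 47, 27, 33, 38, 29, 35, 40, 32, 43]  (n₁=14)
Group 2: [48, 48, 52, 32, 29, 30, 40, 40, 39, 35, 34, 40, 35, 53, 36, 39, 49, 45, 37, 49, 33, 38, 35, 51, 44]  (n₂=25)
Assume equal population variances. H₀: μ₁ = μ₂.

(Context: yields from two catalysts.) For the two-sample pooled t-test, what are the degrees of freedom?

degrees of freedom = 37

df = n₁ + n₂ − 2 = 14 + 25 − 2 = 37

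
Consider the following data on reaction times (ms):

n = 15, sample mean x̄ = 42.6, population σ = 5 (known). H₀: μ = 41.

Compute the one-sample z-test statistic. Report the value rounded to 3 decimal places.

test statistic = 1.239

SE = σ/√n = 5/√15 = 1.2910
z = (x̄−μ₀)/SE = (42.6−41)/1.2910 = 1.2394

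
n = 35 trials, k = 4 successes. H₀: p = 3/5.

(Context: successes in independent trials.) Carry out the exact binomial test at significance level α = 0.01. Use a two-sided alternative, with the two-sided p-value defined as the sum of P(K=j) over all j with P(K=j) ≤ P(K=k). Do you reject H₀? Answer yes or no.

reject H₀: yes

Exact binomial: n=35, k=4, p₀=3/5=0.6000
P(X=j) = C(n,j)·p₀^j·(1−p₀)^(n−j); p = Σ P(X=j) over j with P(X=j) ≤ P(X=4)
p-value (two-sided) = 0.00000
At α=0.01: p < α → reject H₀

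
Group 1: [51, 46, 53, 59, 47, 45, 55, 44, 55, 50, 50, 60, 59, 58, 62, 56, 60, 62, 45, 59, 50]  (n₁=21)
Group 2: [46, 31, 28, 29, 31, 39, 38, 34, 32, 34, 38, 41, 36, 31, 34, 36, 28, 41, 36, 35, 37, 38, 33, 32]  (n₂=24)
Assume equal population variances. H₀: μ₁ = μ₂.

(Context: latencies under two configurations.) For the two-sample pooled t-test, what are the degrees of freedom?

degrees of freedom = 43

df = n₁ + n₂ − 2 = 21 + 24 − 2 = 43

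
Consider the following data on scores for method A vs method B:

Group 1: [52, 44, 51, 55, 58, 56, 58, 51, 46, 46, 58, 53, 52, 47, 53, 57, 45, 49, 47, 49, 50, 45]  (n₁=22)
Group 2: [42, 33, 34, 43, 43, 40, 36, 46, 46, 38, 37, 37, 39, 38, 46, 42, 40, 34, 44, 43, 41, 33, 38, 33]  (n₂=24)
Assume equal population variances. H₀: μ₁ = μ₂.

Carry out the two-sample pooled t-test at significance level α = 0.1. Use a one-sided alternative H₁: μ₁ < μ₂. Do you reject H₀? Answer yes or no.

x̄₁=51.000, s₁=4.608, n₁=22
x̄₂=39.417, s₂=4.262, n₂=24
s_p² = [21·4.608² + 23·4.262²]/44 = 19.6326
SE = √(s_p²·(1/22+1/24)) = 1.3078
t = (51.000−39.417)/1.3078 = 8.8569
df = 44
p-value (one-sided, H₁ less) = 1.00000
At α=0.1: p ≥ α → fail to reject H₀

reject H₀: no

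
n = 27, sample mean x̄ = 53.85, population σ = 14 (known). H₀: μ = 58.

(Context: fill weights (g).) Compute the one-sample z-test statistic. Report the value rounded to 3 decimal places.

SE = σ/√n = 14/√27 = 2.6943
z = (x̄−μ₀)/SE = (53.85−58)/2.6943 = -1.5403

test statistic = -1.540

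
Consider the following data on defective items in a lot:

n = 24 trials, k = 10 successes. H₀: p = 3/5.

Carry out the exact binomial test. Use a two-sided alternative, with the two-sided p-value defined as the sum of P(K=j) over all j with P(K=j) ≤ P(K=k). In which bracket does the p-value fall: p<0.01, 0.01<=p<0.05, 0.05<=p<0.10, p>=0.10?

Exact binomial: n=24, k=10, p₀=3/5=0.6000
P(X=j) = C(n,j)·p₀^j·(1−p₀)^(n−j); p = Σ P(X=j) over j with P(X=j) ≤ P(X=10)
p-value (two-sided) = 0.09346
→ bracket: 0.05<=p<0.10

p-value bracket: 0.05<=p<0.10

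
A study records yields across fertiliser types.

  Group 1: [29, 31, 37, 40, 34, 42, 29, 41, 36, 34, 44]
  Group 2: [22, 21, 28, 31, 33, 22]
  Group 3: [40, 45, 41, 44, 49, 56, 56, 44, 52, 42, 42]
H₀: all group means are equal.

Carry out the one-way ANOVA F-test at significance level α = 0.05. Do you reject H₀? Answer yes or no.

Group means [36.09, 26.17, 46.45], grand mean 38.036
SSB = Σnᵢ(x̄ᵢ−x̄)² = 1666.495; SSW = ΣΣ(x−x̄ᵢ)² = 752.470
MSB = 1666.495/2 = 833.2473; MSW = 752.470/25 = 30.0988
F = MSB/MSW = 27.6837
df = (2, 25)
p-value (upper-tail) = 0.00000
At α=0.05: p < α → reject H₀

reject H₀: yes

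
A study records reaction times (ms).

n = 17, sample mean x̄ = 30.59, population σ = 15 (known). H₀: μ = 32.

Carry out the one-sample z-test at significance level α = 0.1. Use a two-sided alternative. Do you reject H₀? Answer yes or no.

SE = σ/√n = 15/√17 = 3.6380
z = (x̄−μ₀)/SE = (30.59−32)/3.6380 = -0.3876
p-value (two-sided) = 0.69833
At α=0.1: p ≥ α → fail to reject H₀

reject H₀: no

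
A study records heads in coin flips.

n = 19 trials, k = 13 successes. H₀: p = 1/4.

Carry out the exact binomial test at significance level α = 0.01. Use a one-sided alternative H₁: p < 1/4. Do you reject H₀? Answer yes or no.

reject H₀: no

Exact binomial: n=19, k=13, p₀=1/4=0.2500
P(X≤13) from Σ C(n,i)·p₀^i·(1−p₀)^(n−i)
p-value (one-sided, H₁ less) = 0.99999
At α=0.01: p ≥ α → fail to reject H₀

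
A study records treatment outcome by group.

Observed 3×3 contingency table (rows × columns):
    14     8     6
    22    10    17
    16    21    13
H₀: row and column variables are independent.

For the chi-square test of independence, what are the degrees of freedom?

df = (r−1)(c−1) = (3−1)·(3−1) = 4

degrees of freedom = 4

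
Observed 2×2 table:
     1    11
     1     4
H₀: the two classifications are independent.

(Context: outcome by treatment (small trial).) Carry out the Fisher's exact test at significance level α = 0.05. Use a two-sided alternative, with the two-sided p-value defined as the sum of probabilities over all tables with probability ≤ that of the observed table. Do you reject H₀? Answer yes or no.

Margins: r₁=12, r₂=5, c₁=2, c₂=15, n=17
p_obs = C(12,1)·C(5,1)/C(17,2); sum pmf over tables with pmf ≤ p_obs
p-value (two-sided) = 0.51471
At α=0.05: p ≥ α → fail to reject H₀

reject H₀: no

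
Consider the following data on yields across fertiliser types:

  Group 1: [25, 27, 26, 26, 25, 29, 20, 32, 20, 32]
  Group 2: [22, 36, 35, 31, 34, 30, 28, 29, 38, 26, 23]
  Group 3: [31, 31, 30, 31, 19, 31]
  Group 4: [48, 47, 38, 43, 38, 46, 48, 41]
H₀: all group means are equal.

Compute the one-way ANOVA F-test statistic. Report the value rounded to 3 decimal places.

Group means [26.20, 30.18, 28.83, 43.62], grand mean 31.886
SSB = Σnᵢ(x̄ᵢ−x̄)² = 1513.598; SSW = ΣΣ(x−x̄ᵢ)² = 673.945
MSB = 1513.598/3 = 504.5327; MSW = 673.945/31 = 21.7402
F = MSB/MSW = 23.2074
df = (3, 31)

test statistic = 23.207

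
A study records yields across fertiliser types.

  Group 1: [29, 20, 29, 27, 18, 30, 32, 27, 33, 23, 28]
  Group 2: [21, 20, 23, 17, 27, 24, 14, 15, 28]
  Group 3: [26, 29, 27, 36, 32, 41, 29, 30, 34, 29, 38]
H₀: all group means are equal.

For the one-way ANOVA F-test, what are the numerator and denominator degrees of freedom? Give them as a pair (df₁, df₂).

k = 3 groups, N = 31 total
df = (k−1, N−k) = (3−1, 31−3) = (2, 28)

degrees of freedom = [2, 28]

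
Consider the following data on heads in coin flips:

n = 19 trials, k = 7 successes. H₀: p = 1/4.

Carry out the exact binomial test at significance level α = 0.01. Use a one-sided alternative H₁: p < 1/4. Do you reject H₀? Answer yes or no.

Exact binomial: n=19, k=7, p₀=1/4=0.2500
P(X≤7) from Σ C(n,i)·p₀^i·(1−p₀)^(n−i)
p-value (one-sided, H₁ less) = 0.92254
At α=0.01: p ≥ α → fail to reject H₀

reject H₀: no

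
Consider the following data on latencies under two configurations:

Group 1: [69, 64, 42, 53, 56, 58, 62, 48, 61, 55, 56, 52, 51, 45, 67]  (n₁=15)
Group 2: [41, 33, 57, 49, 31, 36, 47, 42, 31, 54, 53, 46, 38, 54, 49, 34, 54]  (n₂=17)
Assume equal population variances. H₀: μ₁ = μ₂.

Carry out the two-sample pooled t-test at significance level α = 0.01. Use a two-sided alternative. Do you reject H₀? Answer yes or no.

reject H₀: yes

x̄₁=55.933, s₁=7.796, n₁=15
x̄₂=44.059, s₂=8.962, n₂=17
s_p² = [14·7.796² + 16·8.962²]/30 = 71.1958
SE = √(s_p²·(1/15+1/17)) = 2.9890
t = (55.933−44.059)/2.9890 = 3.9727
df = 30
p-value (two-sided) = 0.00041
At α=0.01: p < α → reject H₀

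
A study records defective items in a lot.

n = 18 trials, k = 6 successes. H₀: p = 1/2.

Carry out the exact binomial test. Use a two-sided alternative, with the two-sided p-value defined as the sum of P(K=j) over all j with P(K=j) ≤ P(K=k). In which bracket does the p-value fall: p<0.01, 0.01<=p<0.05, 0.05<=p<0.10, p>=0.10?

Exact binomial: n=18, k=6, p₀=1/2=0.5000
P(X=j) = C(n,j)·p₀^j·(1−p₀)^(n−j); p = Σ P(X=j) over j with P(X=j) ≤ P(X=6)
p-value (two-sided) = 0.23788
→ bracket: p>=0.10

p-value bracket: p>=0.10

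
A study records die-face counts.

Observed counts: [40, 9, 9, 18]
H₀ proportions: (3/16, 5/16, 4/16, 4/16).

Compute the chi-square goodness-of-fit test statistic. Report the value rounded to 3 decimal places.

n = 76; E_i = n·p_i = [14.25, 23.75, 19.00, 19.00]
χ² = (40−14.25)²/14.25 + (9−23.75)²/23.75 + (9−19.00)²/19.00 + (18−19.00)²/19.00 = 61.0070
df = 3

test statistic = 61.007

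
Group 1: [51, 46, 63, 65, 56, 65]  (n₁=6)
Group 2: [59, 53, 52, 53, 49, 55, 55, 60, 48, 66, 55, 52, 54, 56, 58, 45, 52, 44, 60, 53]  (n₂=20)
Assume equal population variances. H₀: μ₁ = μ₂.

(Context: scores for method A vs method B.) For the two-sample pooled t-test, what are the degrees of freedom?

degrees of freedom = 24

df = n₁ + n₂ − 2 = 6 + 20 − 2 = 24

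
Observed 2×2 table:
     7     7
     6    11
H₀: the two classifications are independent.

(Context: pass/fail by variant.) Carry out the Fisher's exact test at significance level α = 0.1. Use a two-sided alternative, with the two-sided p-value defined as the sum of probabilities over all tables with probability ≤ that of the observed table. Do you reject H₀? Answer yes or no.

reject H₀: no

Margins: r₁=14, r₂=17, c₁=13, c₂=18, n=31
p_obs = C(14,7)·C(17,6)/C(31,13); sum pmf over tables with pmf ≤ p_obs
p-value (two-sided) = 0.48088
At α=0.1: p ≥ α → fail to reject H₀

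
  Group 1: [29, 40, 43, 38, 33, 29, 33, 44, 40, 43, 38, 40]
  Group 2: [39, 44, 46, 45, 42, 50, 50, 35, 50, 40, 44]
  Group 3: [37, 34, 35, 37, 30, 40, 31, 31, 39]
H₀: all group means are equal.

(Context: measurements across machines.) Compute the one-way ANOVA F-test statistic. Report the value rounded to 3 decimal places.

test statistic = 10.310

Group means [37.50, 44.09, 34.89], grand mean 39.031
SSB = Σnᵢ(x̄ᵢ−x̄)² = 464.171; SSW = ΣΣ(x−x̄ᵢ)² = 652.798
MSB = 464.171/2 = 232.0854; MSW = 652.798/29 = 22.5103
F = MSB/MSW = 10.3102
df = (2, 29)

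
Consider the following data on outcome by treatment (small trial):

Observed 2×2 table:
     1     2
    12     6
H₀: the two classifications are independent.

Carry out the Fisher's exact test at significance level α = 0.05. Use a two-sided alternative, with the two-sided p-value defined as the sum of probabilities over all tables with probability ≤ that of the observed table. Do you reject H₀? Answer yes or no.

reject H₀: no

Margins: r₁=3, r₂=18, c₁=13, c₂=8, n=21
p_obs = C(3,1)·C(18,12)/C(21,13); sum pmf over tables with pmf ≤ p_obs
p-value (two-sided) = 0.53083
At α=0.05: p ≥ α → fail to reject H₀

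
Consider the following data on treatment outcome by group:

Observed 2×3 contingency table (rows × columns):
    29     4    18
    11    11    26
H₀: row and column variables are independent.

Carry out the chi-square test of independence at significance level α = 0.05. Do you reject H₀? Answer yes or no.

Row totals [51, 48], col totals [40, 15, 44], n=99
χ² = (29−20.61)²/20.61 + (4−7.73)²/7.73 + (18−22.67)²/22.67 + (11−19.39)²/19.39 + (11−7.27)²/7.27 + (26−21.33)²/21.33 = 12.7420
df = 2
p-value (upper-tail) = 0.00171
At α=0.05: p < α → reject H₀

reject H₀: yes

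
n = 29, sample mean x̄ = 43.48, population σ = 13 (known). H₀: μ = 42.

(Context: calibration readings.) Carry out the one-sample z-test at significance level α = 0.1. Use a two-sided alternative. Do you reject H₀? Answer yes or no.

SE = σ/√n = 13/√29 = 2.4140
z = (x̄−μ₀)/SE = (43.48−42)/2.4140 = 0.6131
p-value (two-sided) = 0.53982
At α=0.1: p ≥ α → fail to reject H₀

reject H₀: no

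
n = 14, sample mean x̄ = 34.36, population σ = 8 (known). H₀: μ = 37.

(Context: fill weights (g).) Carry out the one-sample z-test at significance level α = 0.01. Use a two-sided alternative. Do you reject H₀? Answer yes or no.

reject H₀: no

SE = σ/√n = 8/√14 = 2.1381
z = (x̄−μ₀)/SE = (34.36−37)/2.1381 = -1.2347
p-value (two-sided) = 0.21692
At α=0.01: p ≥ α → fail to reject H₀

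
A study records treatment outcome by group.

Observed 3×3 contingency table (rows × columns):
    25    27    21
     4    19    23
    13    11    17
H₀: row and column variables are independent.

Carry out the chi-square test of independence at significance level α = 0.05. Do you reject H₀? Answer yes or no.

reject H₀: yes

Row totals [73, 46, 41], col totals [42, 57, 61], n=160
χ² = (25−19.16)²/19.16 + (27−26.01)²/26.01 + (21−27.83)²/27.83 + (4−12.07)²/12.07 + (19−16.39)²/16.39 + (23−17.54)²/17.54 + (13−10.76)²/10.76 + (11−14.61)²/14.61 + (17−15.63)²/15.63 = 12.4864
df = 4
p-value (upper-tail) = 0.01408
At α=0.05: p < α → reject H₀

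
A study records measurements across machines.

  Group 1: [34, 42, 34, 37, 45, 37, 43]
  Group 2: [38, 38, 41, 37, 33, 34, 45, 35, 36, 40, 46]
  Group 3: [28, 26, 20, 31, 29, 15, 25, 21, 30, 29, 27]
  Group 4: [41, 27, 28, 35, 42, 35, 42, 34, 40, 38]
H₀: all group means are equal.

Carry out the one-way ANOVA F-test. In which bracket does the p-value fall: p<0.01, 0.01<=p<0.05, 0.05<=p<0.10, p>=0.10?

Group means [38.86, 38.45, 25.55, 36.20], grand mean 34.308
SSB = Σnᵢ(x̄ᵢ−x̄)² = 1214.396; SSW = ΣΣ(x−x̄ᵢ)² = 809.912
MSB = 1214.396/3 = 404.7987; MSW = 809.912/35 = 23.1403
F = MSB/MSW = 17.4932
df = (3, 35)
p-value (upper-tail) = 0.00000
→ bracket: p<0.01

p-value bracket: p<0.01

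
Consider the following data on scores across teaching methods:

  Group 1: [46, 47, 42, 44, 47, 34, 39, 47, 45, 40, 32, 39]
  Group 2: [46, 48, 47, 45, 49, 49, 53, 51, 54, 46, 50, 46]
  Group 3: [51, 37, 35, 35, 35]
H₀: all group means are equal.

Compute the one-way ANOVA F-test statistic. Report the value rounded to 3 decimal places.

Group means [41.83, 48.67, 38.60], grand mean 44.103
SSB = Σnᵢ(x̄ᵢ−x̄)² = 463.156; SSW = ΣΣ(x−x̄ᵢ)² = 577.533
MSB = 463.156/2 = 231.5782; MSW = 577.533/26 = 22.2128
F = MSB/MSW = 10.4254
df = (2, 26)

test statistic = 10.425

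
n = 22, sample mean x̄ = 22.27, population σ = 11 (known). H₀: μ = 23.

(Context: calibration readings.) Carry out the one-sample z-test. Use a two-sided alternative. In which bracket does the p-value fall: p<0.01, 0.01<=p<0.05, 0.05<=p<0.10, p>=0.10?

SE = σ/√n = 11/√22 = 2.3452
z = (x̄−μ₀)/SE = (22.27−23)/2.3452 = -0.3113
p-value (two-sided) = 0.75559
→ bracket: p>=0.10

p-value bracket: p>=0.10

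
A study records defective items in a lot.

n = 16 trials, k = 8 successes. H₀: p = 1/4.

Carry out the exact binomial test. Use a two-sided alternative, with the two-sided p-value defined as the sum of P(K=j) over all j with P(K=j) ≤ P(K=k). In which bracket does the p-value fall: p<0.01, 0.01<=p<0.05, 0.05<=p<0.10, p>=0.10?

p-value bracket: 0.01<=p<0.05

Exact binomial: n=16, k=8, p₀=1/4=0.2500
P(X=j) = C(n,j)·p₀^j·(1−p₀)^(n−j); p = Σ P(X=j) over j with P(X=j) ≤ P(X=8)
p-value (two-sided) = 0.03715
→ bracket: 0.01<=p<0.05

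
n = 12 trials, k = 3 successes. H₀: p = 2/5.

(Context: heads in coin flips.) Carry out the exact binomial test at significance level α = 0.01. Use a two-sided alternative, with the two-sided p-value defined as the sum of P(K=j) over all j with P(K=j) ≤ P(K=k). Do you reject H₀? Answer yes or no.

reject H₀: no

Exact binomial: n=12, k=3, p₀=2/5=0.4000
P(X=j) = C(n,j)·p₀^j·(1−p₀)^(n−j); p = Σ P(X=j) over j with P(X=j) ≤ P(X=3)
p-value (two-sided) = 0.38355
At α=0.01: p ≥ α → fail to reject H₀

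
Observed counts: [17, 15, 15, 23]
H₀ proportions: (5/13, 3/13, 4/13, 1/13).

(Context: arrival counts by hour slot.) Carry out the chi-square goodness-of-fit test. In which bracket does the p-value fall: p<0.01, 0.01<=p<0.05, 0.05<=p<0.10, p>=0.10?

p-value bracket: p<0.01

n = 70; E_i = n·p_i = [26.92, 16.15, 21.54, 5.38]
χ² = (17−26.92)²/26.92 + (15−16.15)²/16.15 + (15−21.54)²/21.54 + (23−5.38)²/5.38 = 63.3521
df = 3
p-value (upper-tail) = 0.00000
→ bracket: p<0.01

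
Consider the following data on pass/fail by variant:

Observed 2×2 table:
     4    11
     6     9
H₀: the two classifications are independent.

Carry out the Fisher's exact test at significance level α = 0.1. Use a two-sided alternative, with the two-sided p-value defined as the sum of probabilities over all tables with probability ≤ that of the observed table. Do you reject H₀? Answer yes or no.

Margins: r₁=15, r₂=15, c₁=10, c₂=20, n=30
p_obs = C(15,4)·C(15,6)/C(30,10); sum pmf over tables with pmf ≤ p_obs
p-value (two-sided) = 0.69985
At α=0.1: p ≥ α → fail to reject H₀

reject H₀: no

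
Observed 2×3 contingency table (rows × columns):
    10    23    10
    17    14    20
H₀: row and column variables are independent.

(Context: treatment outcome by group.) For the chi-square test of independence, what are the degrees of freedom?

df = (r−1)(c−1) = (2−1)·(3−1) = 2

degrees of freedom = 2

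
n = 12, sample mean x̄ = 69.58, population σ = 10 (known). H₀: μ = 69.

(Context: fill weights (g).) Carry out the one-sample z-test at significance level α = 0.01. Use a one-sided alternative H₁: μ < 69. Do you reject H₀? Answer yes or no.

reject H₀: no

SE = σ/√n = 10/√12 = 2.8868
z = (x̄−μ₀)/SE = (69.58−69)/2.8868 = 0.2009
p-value (one-sided, H₁ less) = 0.57962
At α=0.01: p ≥ α → fail to reject H₀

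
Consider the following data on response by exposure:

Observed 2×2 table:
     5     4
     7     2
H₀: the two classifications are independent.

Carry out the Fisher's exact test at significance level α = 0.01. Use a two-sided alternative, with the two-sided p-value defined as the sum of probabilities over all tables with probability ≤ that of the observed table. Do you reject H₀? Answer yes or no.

Margins: r₁=9, r₂=9, c₁=12, c₂=6, n=18
p_obs = C(9,5)·C(9,7)/C(18,12); sum pmf over tables with pmf ≤ p_obs
p-value (two-sided) = 0.61991
At α=0.01: p ≥ α → fail to reject H₀

reject H₀: no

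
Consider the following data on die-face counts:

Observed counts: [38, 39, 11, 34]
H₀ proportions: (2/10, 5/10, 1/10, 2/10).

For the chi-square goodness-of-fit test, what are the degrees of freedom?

df = k − 1 = 4 − 1 = 3

degrees of freedom = 3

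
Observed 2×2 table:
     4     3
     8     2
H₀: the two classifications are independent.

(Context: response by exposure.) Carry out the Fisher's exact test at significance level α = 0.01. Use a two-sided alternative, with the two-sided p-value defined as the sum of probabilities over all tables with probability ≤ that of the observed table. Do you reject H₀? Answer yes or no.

Margins: r₁=7, r₂=10, c₁=12, c₂=5, n=17
p_obs = C(7,4)·C(10,8)/C(17,12); sum pmf over tables with pmf ≤ p_obs
p-value (two-sided) = 0.59276
At α=0.01: p ≥ α → fail to reject H₀

reject H₀: no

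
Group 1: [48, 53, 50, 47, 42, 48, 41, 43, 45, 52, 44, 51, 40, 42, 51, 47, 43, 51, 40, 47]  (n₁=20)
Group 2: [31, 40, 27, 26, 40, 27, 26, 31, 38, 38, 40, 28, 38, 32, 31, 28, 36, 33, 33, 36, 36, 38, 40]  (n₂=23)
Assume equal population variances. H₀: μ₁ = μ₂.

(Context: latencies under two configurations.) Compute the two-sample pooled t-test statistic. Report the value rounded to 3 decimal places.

x̄₁=46.250, s₁=4.216, n₁=20
x̄₂=33.609, s₂=4.989, n₂=23
s_p² = [19·4.216² + 22·4.989²]/41 = 21.5909
SE = √(s_p²·(1/20+1/23)) = 1.4207
t = (46.250−33.609)/1.4207 = 8.8982
df = 41

test statistic = 8.898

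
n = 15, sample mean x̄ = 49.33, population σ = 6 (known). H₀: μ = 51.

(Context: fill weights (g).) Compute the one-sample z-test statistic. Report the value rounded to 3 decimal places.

SE = σ/√n = 6/√15 = 1.5492
z = (x̄−μ₀)/SE = (49.33−51)/1.5492 = -1.0780

test statistic = -1.078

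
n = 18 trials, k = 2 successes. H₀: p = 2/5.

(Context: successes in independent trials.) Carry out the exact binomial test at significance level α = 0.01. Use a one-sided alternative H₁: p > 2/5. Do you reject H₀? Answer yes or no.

reject H₀: no

Exact binomial: n=18, k=2, p₀=2/5=0.4000
P(X≥2) from Σ C(n,i)·p₀^i·(1−p₀)^(n−i)
p-value (one-sided, H₁ greater) = 0.99868
At α=0.01: p ≥ α → fail to reject H₀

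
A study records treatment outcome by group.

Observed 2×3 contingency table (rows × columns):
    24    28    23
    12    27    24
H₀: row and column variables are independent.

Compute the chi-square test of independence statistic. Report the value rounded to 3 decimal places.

test statistic = 3.019

Row totals [75, 63], col totals [36, 55, 47], n=138
χ² = (24−19.57)²/19.57 + (28−29.89)²/29.89 + (23−25.54)²/25.54 + (12−16.43)²/16.43 + (27−25.11)²/25.11 + (24−21.46)²/21.46 = 3.0188
df = 2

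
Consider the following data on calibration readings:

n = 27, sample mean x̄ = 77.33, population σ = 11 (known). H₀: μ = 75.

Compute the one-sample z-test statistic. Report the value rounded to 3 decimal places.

SE = σ/√n = 11/√27 = 2.1170
z = (x̄−μ₀)/SE = (77.33−75)/2.1170 = 1.1006

test statistic = 1.101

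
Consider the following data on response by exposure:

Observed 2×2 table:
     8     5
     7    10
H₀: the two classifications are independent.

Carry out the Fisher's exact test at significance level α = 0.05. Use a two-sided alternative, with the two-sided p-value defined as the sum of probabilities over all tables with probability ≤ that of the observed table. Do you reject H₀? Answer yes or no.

reject H₀: no

Margins: r₁=13, r₂=17, c₁=15, c₂=15, n=30
p_obs = C(13,8)·C(17,7)/C(30,15); sum pmf over tables with pmf ≤ p_obs
p-value (two-sided) = 0.46214
At α=0.05: p ≥ α → fail to reject H₀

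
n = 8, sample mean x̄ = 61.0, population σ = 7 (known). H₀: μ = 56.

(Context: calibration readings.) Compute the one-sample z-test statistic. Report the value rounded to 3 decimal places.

SE = σ/√n = 7/√8 = 2.4749
z = (x̄−μ₀)/SE = (61.0−56)/2.4749 = 2.0203

test statistic = 2.020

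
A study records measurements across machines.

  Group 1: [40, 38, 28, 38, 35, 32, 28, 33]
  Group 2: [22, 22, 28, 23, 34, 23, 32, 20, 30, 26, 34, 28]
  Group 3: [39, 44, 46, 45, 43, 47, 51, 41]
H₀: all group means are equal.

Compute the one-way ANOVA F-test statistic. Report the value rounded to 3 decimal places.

Group means [34.00, 26.83, 44.50], grand mean 33.929
SSB = Σnᵢ(x̄ᵢ−x̄)² = 1498.190; SSW = ΣΣ(x−x̄ᵢ)² = 507.667
MSB = 1498.190/2 = 749.0952; MSW = 507.667/25 = 20.3067
F = MSB/MSW = 36.8891
df = (2, 25)

test statistic = 36.889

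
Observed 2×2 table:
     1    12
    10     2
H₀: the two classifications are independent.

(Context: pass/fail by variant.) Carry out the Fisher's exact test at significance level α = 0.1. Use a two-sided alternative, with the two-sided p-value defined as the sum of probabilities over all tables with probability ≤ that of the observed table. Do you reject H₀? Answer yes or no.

reject H₀: yes

Margins: r₁=13, r₂=12, c₁=11, c₂=14, n=25
p_obs = C(13,1)·C(12,10)/C(25,11); sum pmf over tables with pmf ≤ p_obs
p-value (two-sided) = 0.00021
At α=0.1: p < α → reject H₀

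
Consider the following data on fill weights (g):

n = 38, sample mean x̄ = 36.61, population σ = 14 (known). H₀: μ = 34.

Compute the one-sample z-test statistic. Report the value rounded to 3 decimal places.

test statistic = 1.149

SE = σ/√n = 14/√38 = 2.2711
z = (x̄−μ₀)/SE = (36.61−34)/2.2711 = 1.1492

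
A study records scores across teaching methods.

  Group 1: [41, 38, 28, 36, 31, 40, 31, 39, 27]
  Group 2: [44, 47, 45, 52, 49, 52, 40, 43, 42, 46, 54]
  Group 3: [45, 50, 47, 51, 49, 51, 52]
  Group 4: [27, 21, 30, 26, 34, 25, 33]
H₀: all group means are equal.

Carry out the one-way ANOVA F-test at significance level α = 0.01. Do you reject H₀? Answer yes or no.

Group means [34.56, 46.73, 49.29, 28.00], grand mean 40.176
SSB = Σnᵢ(x̄ᵢ−x̄)² = 2375.109; SSW = ΣΣ(x−x̄ᵢ)² = 601.833
MSB = 2375.109/3 = 791.7029; MSW = 601.833/30 = 20.0611
F = MSB/MSW = 39.4646
df = (3, 30)
p-value (upper-tail) = 0.00000
At α=0.01: p < α → reject H₀

reject H₀: yes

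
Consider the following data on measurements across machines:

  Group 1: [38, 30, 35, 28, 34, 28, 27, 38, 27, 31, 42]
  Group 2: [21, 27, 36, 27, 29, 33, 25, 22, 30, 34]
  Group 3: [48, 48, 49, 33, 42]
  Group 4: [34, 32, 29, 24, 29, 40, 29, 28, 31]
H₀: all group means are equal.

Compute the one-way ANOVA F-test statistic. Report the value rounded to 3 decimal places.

test statistic = 10.636

Group means [32.55, 28.40, 44.00, 30.67], grand mean 32.514
SSB = Σnᵢ(x̄ᵢ−x̄)² = 859.616; SSW = ΣΣ(x−x̄ᵢ)² = 835.127
MSB = 859.616/3 = 286.5385; MSW = 835.127/31 = 26.9396
F = MSB/MSW = 10.6363
df = (3, 31)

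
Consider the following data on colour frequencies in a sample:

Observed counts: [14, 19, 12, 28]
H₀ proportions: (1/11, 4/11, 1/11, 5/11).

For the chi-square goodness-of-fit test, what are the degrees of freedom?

degrees of freedom = 3

df = k − 1 = 4 − 1 = 3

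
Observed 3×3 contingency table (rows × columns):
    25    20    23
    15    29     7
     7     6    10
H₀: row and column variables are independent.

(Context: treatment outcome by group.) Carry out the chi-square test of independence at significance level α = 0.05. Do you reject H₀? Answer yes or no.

reject H₀: yes

Row totals [68, 51, 23], col totals [47, 55, 40], n=142
χ² = (25−22.51)²/22.51 + (20−26.34)²/26.34 + (23−19.15)²/19.15 + (15−16.88)²/16.88 + (29−19.75)²/19.75 + (7−14.37)²/14.37 + (7−7.61)²/7.61 + (6−8.91)²/8.91 + (10−6.48)²/6.48 = 13.8003
df = 4
p-value (upper-tail) = 0.00796
At α=0.05: p < α → reject H₀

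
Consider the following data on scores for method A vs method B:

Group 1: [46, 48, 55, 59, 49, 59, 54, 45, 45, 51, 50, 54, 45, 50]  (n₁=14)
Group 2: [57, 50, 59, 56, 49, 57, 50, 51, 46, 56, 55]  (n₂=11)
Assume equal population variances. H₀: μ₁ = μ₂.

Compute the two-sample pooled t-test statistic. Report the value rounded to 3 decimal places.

x̄₁=50.714, s₁=4.874, n₁=14
x̄₂=53.273, s₂=4.197, n₂=11
s_p² = [13·4.874² + 10·4.197²]/23 = 21.0887
SE = √(s_p²·(1/14+1/11)) = 1.8503
t = (50.714−53.273)/1.8503 = -1.3827
df = 23

test statistic = -1.383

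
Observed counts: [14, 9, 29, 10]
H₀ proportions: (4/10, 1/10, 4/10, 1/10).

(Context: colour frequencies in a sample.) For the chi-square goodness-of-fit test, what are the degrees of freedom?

degrees of freedom = 3

df = k − 1 = 4 − 1 = 3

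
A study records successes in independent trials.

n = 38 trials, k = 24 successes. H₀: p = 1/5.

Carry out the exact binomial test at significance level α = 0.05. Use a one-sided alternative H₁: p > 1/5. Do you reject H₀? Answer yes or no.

Exact binomial: n=38, k=24, p₀=1/5=0.2000
P(X≥24) from Σ C(n,i)·p₀^i·(1−p₀)^(n−i)
p-value (one-sided, H₁ greater) = 0.00000
At α=0.05: p < α → reject H₀

reject H₀: yes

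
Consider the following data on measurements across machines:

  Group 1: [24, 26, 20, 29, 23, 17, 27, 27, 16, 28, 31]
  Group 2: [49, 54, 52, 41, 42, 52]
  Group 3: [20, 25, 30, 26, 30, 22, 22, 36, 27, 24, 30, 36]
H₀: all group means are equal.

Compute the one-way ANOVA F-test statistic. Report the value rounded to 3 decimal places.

Group means [24.36, 48.33, 27.33], grand mean 30.552
SSB = Σnᵢ(x̄ᵢ−x̄)² = 2442.627; SSW = ΣΣ(x−x̄ᵢ)² = 694.545
MSB = 2442.627/2 = 1221.3135; MSW = 694.545/26 = 26.7133
F = MSB/MSW = 45.7193
df = (2, 26)

test statistic = 45.719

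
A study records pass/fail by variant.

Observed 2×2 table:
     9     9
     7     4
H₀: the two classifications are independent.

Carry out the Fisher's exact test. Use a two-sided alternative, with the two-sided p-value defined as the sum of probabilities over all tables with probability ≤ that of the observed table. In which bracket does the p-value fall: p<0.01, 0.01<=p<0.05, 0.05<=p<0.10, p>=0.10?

Margins: r₁=18, r₂=11, c₁=16, c₂=13, n=29
p_obs = C(18,9)·C(11,7)/C(29,16); sum pmf over tables with pmf ≤ p_obs
p-value (two-sided) = 0.70211
→ bracket: p>=0.10

p-value bracket: p>=0.10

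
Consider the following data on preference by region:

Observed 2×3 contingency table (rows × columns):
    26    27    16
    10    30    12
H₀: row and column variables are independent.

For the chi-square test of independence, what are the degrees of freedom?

df = (r−1)(c−1) = (2−1)·(3−1) = 2

degrees of freedom = 2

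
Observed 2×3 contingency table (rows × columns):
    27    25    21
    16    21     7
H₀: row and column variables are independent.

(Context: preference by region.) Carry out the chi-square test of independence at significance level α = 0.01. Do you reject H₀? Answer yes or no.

Row totals [73, 44], col totals [43, 46, 28], n=117
χ² = (27−26.83)²/26.83 + (25−28.70)²/28.70 + (21−17.47)²/17.47 + (16−16.17)²/16.17 + (21−17.30)²/17.30 + (7−10.53)²/10.53 = 3.1684
df = 2
p-value (upper-tail) = 0.20511
At α=0.01: p ≥ α → fail to reject H₀

reject H₀: no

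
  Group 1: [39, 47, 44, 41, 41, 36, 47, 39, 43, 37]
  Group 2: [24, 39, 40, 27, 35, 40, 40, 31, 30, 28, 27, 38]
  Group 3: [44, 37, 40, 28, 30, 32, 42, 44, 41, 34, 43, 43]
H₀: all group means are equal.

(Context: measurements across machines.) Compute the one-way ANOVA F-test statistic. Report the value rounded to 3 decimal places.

test statistic = 6.420

Group means [41.40, 33.25, 38.17], grand mean 37.382
SSB = Σnᵢ(x̄ᵢ−x̄)² = 373.713; SSW = ΣΣ(x−x̄ᵢ)² = 902.317
MSB = 373.713/2 = 186.8564; MSW = 902.317/31 = 29.1070
F = MSB/MSW = 6.4196
df = (2, 31)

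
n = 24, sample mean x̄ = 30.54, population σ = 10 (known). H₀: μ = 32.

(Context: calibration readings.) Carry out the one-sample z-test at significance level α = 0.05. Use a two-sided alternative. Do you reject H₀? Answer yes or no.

SE = σ/√n = 10/√24 = 2.0412
z = (x̄−μ₀)/SE = (30.54−32)/2.0412 = -0.7153
p-value (two-sided) = 0.47445
At α=0.05: p ≥ α → fail to reject H₀

reject H₀: no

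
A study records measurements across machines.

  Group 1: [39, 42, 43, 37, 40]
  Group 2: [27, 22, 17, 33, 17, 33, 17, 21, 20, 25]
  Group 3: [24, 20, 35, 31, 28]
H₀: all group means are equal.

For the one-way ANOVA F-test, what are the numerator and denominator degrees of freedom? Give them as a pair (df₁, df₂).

degrees of freedom = [2, 17]

k = 3 groups, N = 20 total
df = (k−1, N−k) = (3−1, 20−3) = (2, 17)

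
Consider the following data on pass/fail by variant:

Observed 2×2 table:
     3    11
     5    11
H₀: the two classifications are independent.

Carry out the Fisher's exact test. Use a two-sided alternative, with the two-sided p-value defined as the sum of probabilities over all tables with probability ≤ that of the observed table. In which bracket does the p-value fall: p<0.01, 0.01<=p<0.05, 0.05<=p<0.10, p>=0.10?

p-value bracket: p>=0.10

Margins: r₁=14, r₂=16, c₁=8, c₂=22, n=30
p_obs = C(14,3)·C(16,5)/C(30,8); sum pmf over tables with pmf ≤ p_obs
p-value (two-sided) = 0.68873
→ bracket: p>=0.10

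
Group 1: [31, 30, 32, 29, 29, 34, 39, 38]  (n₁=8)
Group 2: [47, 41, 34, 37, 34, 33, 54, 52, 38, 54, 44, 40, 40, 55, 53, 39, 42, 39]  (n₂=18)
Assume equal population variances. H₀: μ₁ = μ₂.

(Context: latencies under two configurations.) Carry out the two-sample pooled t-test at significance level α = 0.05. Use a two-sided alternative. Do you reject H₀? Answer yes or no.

reject H₀: yes

x̄₁=32.750, s₁=3.919, n₁=8
x̄₂=43.111, s₂=7.522, n₂=18
s_p² = [7·3.919² + 17·7.522²]/24 = 44.5532
SE = √(s_p²·(1/8+1/18)) = 2.8363
t = (32.750−43.111)/2.8363 = -3.6531
df = 24
p-value (two-sided) = 0.00126
At α=0.05: p < α → reject H₀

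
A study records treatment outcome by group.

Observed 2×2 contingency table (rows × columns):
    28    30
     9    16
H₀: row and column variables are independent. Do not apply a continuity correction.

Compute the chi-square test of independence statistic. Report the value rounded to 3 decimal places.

Row totals [58, 25], col totals [37, 46], n=83
χ² = (28−25.86)²/25.86 + (30−32.14)²/32.14 + (9−11.14)²/11.14 + (16−13.86)²/13.86 = 1.0656
df = 1

test statistic = 1.066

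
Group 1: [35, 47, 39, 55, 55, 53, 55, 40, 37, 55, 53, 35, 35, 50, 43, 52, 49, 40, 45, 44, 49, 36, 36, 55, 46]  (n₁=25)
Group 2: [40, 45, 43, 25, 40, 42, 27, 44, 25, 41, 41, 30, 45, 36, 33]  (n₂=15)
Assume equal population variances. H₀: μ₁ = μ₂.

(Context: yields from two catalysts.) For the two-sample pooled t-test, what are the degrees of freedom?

df = n₁ + n₂ − 2 = 25 + 15 − 2 = 38

degrees of freedom = 38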